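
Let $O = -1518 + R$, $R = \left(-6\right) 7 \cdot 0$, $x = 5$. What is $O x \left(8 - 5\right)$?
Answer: $-22770$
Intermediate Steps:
$R = 0$ ($R = \left(-42\right) 0 = 0$)
$O = -1518$ ($O = -1518 + 0 = -1518$)
$O x \left(8 - 5\right) = - 1518 \cdot 5 \left(8 - 5\right) = - 1518 \cdot 5 \cdot 3 = \left(-1518\right) 15 = -22770$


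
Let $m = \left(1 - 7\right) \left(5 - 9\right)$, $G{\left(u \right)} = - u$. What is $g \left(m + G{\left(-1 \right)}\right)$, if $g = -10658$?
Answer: $-266450$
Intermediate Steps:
$m = 24$ ($m = \left(-6\right) \left(-4\right) = 24$)
$g \left(m + G{\left(-1 \right)}\right) = - 10658 \left(24 - -1\right) = - 10658 \left(24 + 1\right) = \left(-10658\right) 25 = -266450$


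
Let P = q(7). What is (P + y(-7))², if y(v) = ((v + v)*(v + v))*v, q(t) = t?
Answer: 1863225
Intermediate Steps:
y(v) = 4*v³ (y(v) = ((2*v)*(2*v))*v = (4*v²)*v = 4*v³)
P = 7
(P + y(-7))² = (7 + 4*(-7)³)² = (7 + 4*(-343))² = (7 - 1372)² = (-1365)² = 1863225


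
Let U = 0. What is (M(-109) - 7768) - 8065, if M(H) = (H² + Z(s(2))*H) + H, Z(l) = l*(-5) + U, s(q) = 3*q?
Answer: -791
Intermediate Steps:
Z(l) = -5*l (Z(l) = l*(-5) + 0 = -5*l + 0 = -5*l)
M(H) = H² - 29*H (M(H) = (H² + (-15*2)*H) + H = (H² + (-5*6)*H) + H = (H² - 30*H) + H = H² - 29*H)
(M(-109) - 7768) - 8065 = (-109*(-29 - 109) - 7768) - 8065 = (-109*(-138) - 7768) - 8065 = (15042 - 7768) - 8065 = 7274 - 8065 = -791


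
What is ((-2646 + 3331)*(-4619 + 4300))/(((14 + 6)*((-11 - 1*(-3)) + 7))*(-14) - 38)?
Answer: -19865/22 ≈ -902.95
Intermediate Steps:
((-2646 + 3331)*(-4619 + 4300))/(((14 + 6)*((-11 - 1*(-3)) + 7))*(-14) - 38) = (685*(-319))/((20*((-11 + 3) + 7))*(-14) - 38) = -218515/((20*(-8 + 7))*(-14) - 38) = -218515/((20*(-1))*(-14) - 38) = -218515/(-20*(-14) - 38) = -218515/(280 - 38) = -218515/242 = -218515*1/242 = -19865/22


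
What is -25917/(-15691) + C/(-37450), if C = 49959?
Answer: 26669283/83946850 ≈ 0.31769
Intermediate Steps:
-25917/(-15691) + C/(-37450) = -25917/(-15691) + 49959/(-37450) = -25917*(-1/15691) + 49959*(-1/37450) = 25917/15691 - 7137/5350 = 26669283/83946850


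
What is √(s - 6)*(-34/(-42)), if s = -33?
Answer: 17*I*√39/21 ≈ 5.0555*I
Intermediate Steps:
√(s - 6)*(-34/(-42)) = √(-33 - 6)*(-34/(-42)) = √(-39)*(-34*(-1/42)) = (I*√39)*(17/21) = 17*I*√39/21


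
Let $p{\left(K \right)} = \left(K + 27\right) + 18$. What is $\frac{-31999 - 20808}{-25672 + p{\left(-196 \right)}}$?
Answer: $\frac{52807}{25823} \approx 2.045$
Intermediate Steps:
$p{\left(K \right)} = 45 + K$ ($p{\left(K \right)} = \left(27 + K\right) + 18 = 45 + K$)
$\frac{-31999 - 20808}{-25672 + p{\left(-196 \right)}} = \frac{-31999 - 20808}{-25672 + \left(45 - 196\right)} = - \frac{52807}{-25672 - 151} = - \frac{52807}{-25823} = \left(-52807\right) \left(- \frac{1}{25823}\right) = \frac{52807}{25823}$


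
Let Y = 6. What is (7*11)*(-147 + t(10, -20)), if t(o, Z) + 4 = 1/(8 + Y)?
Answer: -23243/2 ≈ -11622.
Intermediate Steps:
t(o, Z) = -55/14 (t(o, Z) = -4 + 1/(8 + 6) = -4 + 1/14 = -55/14)
(7*11)*(-147 + t(10, -20)) = (7*11)*(-147 - 55/14) = 77*(-2113/14) = -23243/2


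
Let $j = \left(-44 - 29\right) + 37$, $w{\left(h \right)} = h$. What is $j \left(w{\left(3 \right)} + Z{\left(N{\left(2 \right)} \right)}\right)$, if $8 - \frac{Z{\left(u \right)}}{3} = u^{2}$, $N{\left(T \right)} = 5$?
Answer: $1728$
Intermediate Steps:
$Z{\left(u \right)} = 24 - 3 u^{2}$
$j = -36$ ($j = -73 + 37 = -36$)
$j \left(w{\left(3 \right)} + Z{\left(N{\left(2 \right)} \right)}\right) = - 36 \left(3 + \left(24 - 3 \cdot 5^{2}\right)\right) = - 36 \left(3 + \left(24 - 75\right)\right) = - 36 \left(3 - 51\right) = \left(-36\right) \left(-48\right) = 1728$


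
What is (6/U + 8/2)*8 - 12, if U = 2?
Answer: 44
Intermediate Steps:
(6/U + 8/2)*8 - 12 = (6/2 + 8/2)*8 - 12 = (6*(1/2) + 8*(1/2))*8 - 12 = (3 + 4)*8 - 12 = 7*8 - 12 = 56 - 12 = 44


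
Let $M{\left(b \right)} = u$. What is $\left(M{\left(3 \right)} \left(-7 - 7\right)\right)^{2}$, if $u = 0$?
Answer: $0$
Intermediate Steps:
$M{\left(b \right)} = 0$
$\left(M{\left(3 \right)} \left(-7 - 7\right)\right)^{2} = \left(0 \left(-7 - 7\right)\right)^{2} = \left(0 \left(-14\right)\right)^{2} = 0^{2} = 0$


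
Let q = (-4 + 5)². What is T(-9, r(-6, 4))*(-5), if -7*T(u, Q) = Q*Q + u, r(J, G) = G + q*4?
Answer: 275/7 ≈ 39.286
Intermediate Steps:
q = 1 (q = 1² = 1)
r(J, G) = 4 + G (r(J, G) = G + 1*4 = G + 4 = 4 + G)
T(u, Q) = -u/7 - Q²/7 (T(u, Q) = -(Q*Q + u)/7 = -(Q² + u)/7 = -(u + Q²)/7 = -u/7 - Q²/7)
T(-9, r(-6, 4))*(-5) = (-⅐*(-9) - (4 + 4)²/7)*(-5) = (9/7 - ⅐*8²)*(-5) = (9/7 - ⅐*64)*(-5) = (9/7 - 64/7)*(-5) = -55/7*(-5) = 275/7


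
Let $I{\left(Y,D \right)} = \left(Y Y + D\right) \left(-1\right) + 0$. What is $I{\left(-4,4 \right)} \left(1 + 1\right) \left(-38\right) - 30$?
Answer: $1490$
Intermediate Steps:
$I{\left(Y,D \right)} = - D - Y^{2}$ ($I{\left(Y,D \right)} = \left(Y^{2} + D\right) \left(-1\right) + 0 = \left(D + Y^{2}\right) \left(-1\right) + 0 = \left(- D - Y^{2}\right) + 0 = - D - Y^{2}$)
$I{\left(-4,4 \right)} \left(1 + 1\right) \left(-38\right) - 30 = \left(\left(-1\right) 4 - \left(-4\right)^{2}\right) \left(1 + 1\right) \left(-38\right) - 30 = \left(-4 - 16\right) 2 \left(-38\right) - 30 = \left(-20\right) 2 \left(-38\right) - 30 = \left(-40\right) \left(-38\right) - 30 = 1520 - 30 = 1490$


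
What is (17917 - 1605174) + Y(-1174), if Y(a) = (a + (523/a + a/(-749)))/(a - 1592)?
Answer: -1286850129796279/810738572 ≈ -1.5873e+6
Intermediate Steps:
Y(a) = (523/a + 748*a/749)/(-1592 + a) (Y(a) = (a + (523/a + a*(-1/749)))/(-1592 + a) = (a + (523/a - a/749))/(-1592 + a) = (523/a + 748*a/749)/(-1592 + a))
(17917 - 1605174) + Y(-1174) = (17917 - 1605174) + (1/749)*(391727 + 748*(-1174)²)/(-1174*(-1592 - 1174)) = -1587257 + (1/749)*(-1/1174)*(391727 + 748*1378276)/(-2766) = -1587257 + (1/749)*(-1/1174)*(-1/2766)*(391727 + 1030950448) = -1587257 + (1/749)*(-1/1174)*(-1/2766)*1031342175 = -1587257 + 343780725/810738572 = -1286850129796279/810738572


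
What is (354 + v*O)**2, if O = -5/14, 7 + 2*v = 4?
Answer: 98545329/784 ≈ 1.2570e+5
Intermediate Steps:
v = -3/2 (v = -7/2 + (1/2)*4 = -7/2 + 2 = -3/2 ≈ -1.5000)
O = -5/14 (O = (1/14)*(-5) = -5/14 ≈ -0.35714)
(354 + v*O)**2 = (354 - 3/2*(-5/14))**2 = (354 + 15/28)**2 = (9927/28)**2 = 98545329/784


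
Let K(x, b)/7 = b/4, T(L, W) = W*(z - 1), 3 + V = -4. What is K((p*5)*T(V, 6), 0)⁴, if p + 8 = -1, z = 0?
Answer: 0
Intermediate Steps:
V = -7 (V = -3 - 4 = -7)
T(L, W) = -W (T(L, W) = W*(0 - 1) = W*(-1) = -W)
p = -9 (p = -8 - 1 = -9)
K(x, b) = 7*b/4 (K(x, b) = 7*(b/4) = 7*b/4)
K((p*5)*T(V, 6), 0)⁴ = ((7/4)*0)⁴ = 0⁴ = 0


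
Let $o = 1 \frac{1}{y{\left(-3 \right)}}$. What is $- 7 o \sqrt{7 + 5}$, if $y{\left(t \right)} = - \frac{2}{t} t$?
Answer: $7 \sqrt{3} \approx 12.124$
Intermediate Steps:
$y{\left(t \right)} = -2$
$o = - \frac{1}{2}$ ($o = 1 \frac{1}{-2} = 1 \left(- \frac{1}{2}\right) = - \frac{1}{2} \approx -0.5$)
$- 7 o \sqrt{7 + 5} = \left(-7\right) \left(- \frac{1}{2}\right) \sqrt{7 + 5} = \frac{7 \sqrt{12}}{2} = \frac{7 \cdot 2 \sqrt{3}}{2} = 7 \sqrt{3}$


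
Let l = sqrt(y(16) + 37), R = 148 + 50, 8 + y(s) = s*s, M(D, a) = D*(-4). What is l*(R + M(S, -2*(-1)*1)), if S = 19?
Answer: 122*sqrt(285) ≈ 2059.6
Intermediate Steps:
M(D, a) = -4*D
y(s) = -8 + s**2 (y(s) = -8 + s*s = -8 + s**2)
R = 198
l = sqrt(285) (l = sqrt((-8 + 16**2) + 37) = sqrt((-8 + 256) + 37) = sqrt(248 + 37) = sqrt(285) ≈ 16.882)
l*(R + M(S, -2*(-1)*1)) = sqrt(285)*(198 - 4*19) = sqrt(285)*(198 - 76) = sqrt(285)*122 = 122*sqrt(285)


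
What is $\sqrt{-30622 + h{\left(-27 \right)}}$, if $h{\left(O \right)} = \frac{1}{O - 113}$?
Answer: $\frac{i \sqrt{150047835}}{70} \approx 174.99 i$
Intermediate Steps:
$h{\left(O \right)} = \frac{1}{-113 + O}$
$\sqrt{-30622 + h{\left(-27 \right)}} = \sqrt{-30622 + \frac{1}{-113 - 27}} = \sqrt{-30622 + \frac{1}{-140}} = \sqrt{-30622 - \frac{1}{140}} = \sqrt{- \frac{4287081}{140}} = \frac{i \sqrt{150047835}}{70}$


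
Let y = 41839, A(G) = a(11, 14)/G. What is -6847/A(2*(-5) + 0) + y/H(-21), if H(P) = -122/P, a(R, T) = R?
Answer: 18018149/1342 ≈ 13426.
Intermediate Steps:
A(G) = 11/G
-6847/A(2*(-5) + 0) + y/H(-21) = -6847/(11/(2*(-5) + 0)) + 41839/((-122/(-21))) = -6847/(11/(-10 + 0)) + 41839/((-122*(-1/21))) = -6847/(11/(-10)) + 41839/(122/21) = -6847/(11*(-⅒)) + 41839*(21/122) = -6847/(-11/10) + 878619/122 = -6847*(-10/11) + 878619/122 = 68470/11 + 878619/122 = 18018149/1342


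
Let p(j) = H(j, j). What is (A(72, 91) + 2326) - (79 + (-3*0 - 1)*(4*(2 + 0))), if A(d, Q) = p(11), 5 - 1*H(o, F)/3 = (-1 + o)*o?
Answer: 1940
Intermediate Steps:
H(o, F) = 15 - 3*o*(-1 + o) (H(o, F) = 15 - 3*(-1 + o)*o = 15 - 3*o*(-1 + o))
p(j) = 15 - 3*j**2 + 3*j
A(d, Q) = -315 (A(d, Q) = 15 - 3*11**2 + 3*11 = 15 - 3*121 + 33 = 15 - 363 + 33 = -315)
(A(72, 91) + 2326) - (79 + (-3*0 - 1)*(4*(2 + 0))) = (-315 + 2326) - (79 + (-3*0 - 1)*(4*(2 + 0))) = 2011 - (79 + (0 - 1)*(4*2)) = 2011 - (79 - 1*8) = 2011 - (79 - 8) = 2011 - 1*71 = 2011 - 71 = 1940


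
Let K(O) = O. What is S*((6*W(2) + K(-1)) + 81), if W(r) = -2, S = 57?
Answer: 3876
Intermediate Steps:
S*((6*W(2) + K(-1)) + 81) = 57*((6*(-2) - 1) + 81) = 57*((-12 - 1) + 81) = 57*(-13 + 81) = 57*68 = 3876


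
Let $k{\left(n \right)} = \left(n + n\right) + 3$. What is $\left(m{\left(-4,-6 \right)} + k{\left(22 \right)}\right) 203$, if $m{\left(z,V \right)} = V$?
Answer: $8323$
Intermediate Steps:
$k{\left(n \right)} = 3 + 2 n$ ($k{\left(n \right)} = 2 n + 3 = 3 + 2 n$)
$\left(m{\left(-4,-6 \right)} + k{\left(22 \right)}\right) 203 = \left(-6 + \left(3 + 2 \cdot 22\right)\right) 203 = \left(-6 + \left(3 + 44\right)\right) 203 = \left(-6 + 47\right) 203 = 41 \cdot 203 = 8323$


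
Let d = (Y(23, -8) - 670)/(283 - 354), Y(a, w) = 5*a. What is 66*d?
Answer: 36630/71 ≈ 515.92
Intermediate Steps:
d = 555/71 (d = (5*23 - 670)/(283 - 354) = (115 - 670)/(-71) = -555*(-1/71) = 555/71 ≈ 7.8169)
66*d = 66*(555/71) = 36630/71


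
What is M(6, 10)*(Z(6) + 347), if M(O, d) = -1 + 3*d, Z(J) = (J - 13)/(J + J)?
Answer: 120553/12 ≈ 10046.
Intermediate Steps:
Z(J) = (-13 + J)/(2*J) (Z(J) = (-13 + J)/((2*J)) = (-13 + J)*(1/(2*J)) = (-13 + J)/(2*J))
M(6, 10)*(Z(6) + 347) = (-1 + 3*10)*((½)*(-13 + 6)/6 + 347) = (-1 + 30)*((½)*(⅙)*(-7) + 347) = 29*(-7/12 + 347) = 29*(4157/12) = 120553/12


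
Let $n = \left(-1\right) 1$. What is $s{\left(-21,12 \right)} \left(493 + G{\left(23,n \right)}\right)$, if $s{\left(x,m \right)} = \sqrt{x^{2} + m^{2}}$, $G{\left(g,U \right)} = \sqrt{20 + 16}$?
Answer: $1497 \sqrt{65} \approx 12069.0$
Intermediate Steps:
$n = -1$
$G{\left(g,U \right)} = 6$ ($G{\left(g,U \right)} = \sqrt{36} = 6$)
$s{\left(x,m \right)} = \sqrt{m^{2} + x^{2}}$
$s{\left(-21,12 \right)} \left(493 + G{\left(23,n \right)}\right) = \sqrt{12^{2} + \left(-21\right)^{2}} \left(493 + 6\right) = \sqrt{144 + 441} \cdot 499 = \sqrt{585} \cdot 499 = 3 \sqrt{65} \cdot 499 = 1497 \sqrt{65}$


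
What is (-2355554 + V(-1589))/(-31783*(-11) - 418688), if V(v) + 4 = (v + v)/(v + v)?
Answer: 2355557/69075 ≈ 34.101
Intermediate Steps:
V(v) = -3 (V(v) = -4 + (v + v)/(v + v) = -4 + (2*v)/((2*v)) = -4 + (2*v)*(1/(2*v)) = -4 + 1 = -3)
(-2355554 + V(-1589))/(-31783*(-11) - 418688) = (-2355554 - 3)/(-31783*(-11) - 418688) = -2355557/(349613 - 418688) = -2355557/(-69075) = -2355557*(-1/69075) = 2355557/69075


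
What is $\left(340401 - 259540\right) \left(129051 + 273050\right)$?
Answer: $32514288961$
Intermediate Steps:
$\left(340401 - 259540\right) \left(129051 + 273050\right) = 80861 \cdot 402101 = 32514288961$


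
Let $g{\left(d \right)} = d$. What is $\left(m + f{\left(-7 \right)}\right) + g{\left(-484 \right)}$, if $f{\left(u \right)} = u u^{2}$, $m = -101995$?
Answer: $-102822$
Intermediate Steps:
$f{\left(u \right)} = u^{3}$
$\left(m + f{\left(-7 \right)}\right) + g{\left(-484 \right)} = \left(-101995 + \left(-7\right)^{3}\right) - 484 = \left(-101995 - 343\right) - 484 = -102338 - 484 = -102822$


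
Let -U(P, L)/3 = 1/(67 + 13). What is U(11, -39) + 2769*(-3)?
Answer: -664563/80 ≈ -8307.0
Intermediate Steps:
U(P, L) = -3/80 (U(P, L) = -3/(67 + 13) = -3/80)
U(11, -39) + 2769*(-3) = -3/80 + 2769*(-3) = -3/80 - 8307 = -664563/80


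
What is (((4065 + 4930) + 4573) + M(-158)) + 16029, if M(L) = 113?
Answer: 29710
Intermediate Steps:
(((4065 + 4930) + 4573) + M(-158)) + 16029 = (((4065 + 4930) + 4573) + 113) + 16029 = ((8995 + 4573) + 113) + 16029 = (13568 + 113) + 16029 = 13681 + 16029 = 29710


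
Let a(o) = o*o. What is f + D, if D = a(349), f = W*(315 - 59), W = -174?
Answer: 77257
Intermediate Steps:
a(o) = o²
f = -44544 (f = -174*(315 - 59) = -174*256 = -44544)
D = 121801 (D = 349² = 121801)
f + D = -44544 + 121801 = 77257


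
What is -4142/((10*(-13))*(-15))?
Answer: -2071/975 ≈ -2.1241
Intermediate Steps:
-4142/((10*(-13))*(-15)) = -4142/((-130*(-15))) = -4142/1950 = -4142*1/1950 = -2071/975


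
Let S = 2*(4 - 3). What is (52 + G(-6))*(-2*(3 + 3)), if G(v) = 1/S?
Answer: -630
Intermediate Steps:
S = 2 (S = 2*1 = 2)
G(v) = ½ (G(v) = 1/2 = ½)
(52 + G(-6))*(-2*(3 + 3)) = (52 + ½)*(-2*(3 + 3)) = 105*(-12)/2 = 105*(-2*6)/2 = (105/2)*(-12) = -630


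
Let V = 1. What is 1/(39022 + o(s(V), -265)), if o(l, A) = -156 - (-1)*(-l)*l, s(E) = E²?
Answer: 1/38865 ≈ 2.5730e-5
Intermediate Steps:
o(l, A) = -156 - l² (o(l, A) = -156 - (-1)*(-l²) = -156 - l²)
1/(39022 + o(s(V), -265)) = 1/(39022 + (-156 - (1²)²)) = 1/(39022 + (-156 - 1*1²)) = 1/(39022 + (-156 - 1*1)) = 1/(39022 + (-156 - 1)) = 1/(39022 - 157) = 1/38865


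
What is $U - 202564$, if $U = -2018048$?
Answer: $-2220612$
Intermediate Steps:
$U - 202564 = -2018048 - 202564 = -2220612$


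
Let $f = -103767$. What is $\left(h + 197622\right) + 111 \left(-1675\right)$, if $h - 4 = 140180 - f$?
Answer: $255648$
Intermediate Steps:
$h = 243951$ ($h = 4 + \left(140180 - -103767\right) = 4 + \left(140180 + 103767\right) = 4 + 243947 = 243951$)
$\left(h + 197622\right) + 111 \left(-1675\right) = \left(243951 + 197622\right) + 111 \left(-1675\right) = 441573 - 185925 = 255648$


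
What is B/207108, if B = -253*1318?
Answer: -15157/9414 ≈ -1.6100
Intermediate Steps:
B = -333454
B/207108 = -333454/207108 = -333454*1/207108 = -15157/9414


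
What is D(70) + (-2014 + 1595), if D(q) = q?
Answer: -349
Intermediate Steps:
D(70) + (-2014 + 1595) = 70 + (-2014 + 1595) = 70 - 419 = -349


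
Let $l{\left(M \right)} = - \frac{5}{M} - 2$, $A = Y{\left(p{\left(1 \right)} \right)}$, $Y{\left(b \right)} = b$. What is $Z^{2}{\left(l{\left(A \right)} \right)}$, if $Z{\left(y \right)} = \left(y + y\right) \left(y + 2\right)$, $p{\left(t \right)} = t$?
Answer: $4900$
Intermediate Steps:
$A = 1$
$l{\left(M \right)} = -2 - \frac{5}{M}$ ($l{\left(M \right)} = - \frac{5}{M} - 2 = -2 - \frac{5}{M}$)
$Z{\left(y \right)} = 2 y \left(2 + y\right)$
$Z^{2}{\left(l{\left(A \right)} \right)} = \left(2 \left(-2 - \frac{5}{1}\right) \left(2 - \left(2 + \frac{5}{1}\right)\right)\right)^{2} = \left(2 \left(-2 - 5\right) \left(2 - 7\right)\right)^{2} = \left(2 \left(-7\right) \left(2 - 7\right)\right)^{2} = \left(2 \left(-7\right) \left(-5\right)\right)^{2} = 70^{2} = 4900$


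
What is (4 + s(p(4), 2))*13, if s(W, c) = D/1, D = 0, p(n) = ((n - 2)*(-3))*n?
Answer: 52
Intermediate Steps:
p(n) = n*(6 - 3*n) (p(n) = ((-2 + n)*(-3))*n = (6 - 3*n)*n = n*(6 - 3*n))
s(W, c) = 0 (s(W, c) = 0/1 = 0*1 = 0)
(4 + s(p(4), 2))*13 = (4 + 0)*13 = 4*13 = 52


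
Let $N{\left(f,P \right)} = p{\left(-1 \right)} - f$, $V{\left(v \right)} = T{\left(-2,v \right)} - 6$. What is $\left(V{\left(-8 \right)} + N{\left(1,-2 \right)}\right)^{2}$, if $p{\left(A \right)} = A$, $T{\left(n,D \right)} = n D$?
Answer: $64$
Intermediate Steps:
$T{\left(n,D \right)} = D n$
$V{\left(v \right)} = -6 - 2 v$ ($V{\left(v \right)} = v \left(-2\right) - 6 = - 2 v - 6 = -6 - 2 v$)
$N{\left(f,P \right)} = -1 - f$
$\left(V{\left(-8 \right)} + N{\left(1,-2 \right)}\right)^{2} = \left(\left(-6 - -16\right) - 2\right)^{2} = \left(\left(-6 + 16\right) - 2\right)^{2} = \left(10 - 2\right)^{2} = 8^{2} = 64$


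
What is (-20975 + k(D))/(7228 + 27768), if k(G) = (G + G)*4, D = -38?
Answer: -21279/34996 ≈ -0.60804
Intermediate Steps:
k(G) = 8*G (k(G) = (2*G)*4 = 8*G)
(-20975 + k(D))/(7228 + 27768) = (-20975 + 8*(-38))/(7228 + 27768) = (-20975 - 304)/34996 = -21279*1/34996 = -21279/34996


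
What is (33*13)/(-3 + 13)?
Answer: 429/10 ≈ 42.900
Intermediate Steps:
(33*13)/(-3 + 13) = 429/10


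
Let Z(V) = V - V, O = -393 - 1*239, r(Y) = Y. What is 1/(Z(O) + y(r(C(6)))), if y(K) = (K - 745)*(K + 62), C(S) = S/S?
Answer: -1/46872 ≈ -2.1335e-5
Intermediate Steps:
C(S) = 1
y(K) = (-745 + K)*(62 + K)
O = -632 (O = -393 - 239 = -632)
Z(V) = 0
1/(Z(O) + y(r(C(6)))) = 1/(0 + (-46190 + 1² - 683*1)) = 1/(0 + (-46190 + 1 - 683)) = 1/(0 - 46872) = 1/(-46872) = -1/46872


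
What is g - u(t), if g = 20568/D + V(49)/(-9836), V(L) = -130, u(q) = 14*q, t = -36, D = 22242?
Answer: 9205536963/18231026 ≈ 504.94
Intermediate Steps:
g = 17099859/18231026 (g = 20568/22242 - 130/(-9836) = 20568*(1/22242) - 130*(-1/9836) = 3428/3707 + 65/4918 = 17099859/18231026 ≈ 0.93795)
g - u(t) = 17099859/18231026 - 14*(-36) = 17099859/18231026 - 1*(-504) = 17099859/18231026 + 504 = 9205536963/18231026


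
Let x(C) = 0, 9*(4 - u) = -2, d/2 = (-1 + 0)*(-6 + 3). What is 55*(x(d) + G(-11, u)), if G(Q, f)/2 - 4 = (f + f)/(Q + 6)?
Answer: 2288/9 ≈ 254.22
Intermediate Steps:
d = 6 (d = 2*((-1 + 0)*(-6 + 3)) = 2*(-1*(-3)) = 2*3 = 6)
u = 38/9 (u = 4 - ⅑*(-2) = 4 + 2/9 = 38/9 ≈ 4.2222)
G(Q, f) = 8 + 4*f/(6 + Q) (G(Q, f) = 8 + 2*((f + f)/(Q + 6)) = 8 + 2*((2*f)/(6 + Q)) = 8 + 2*(2*f/(6 + Q)) = 8 + 4*f/(6 + Q))
55*(x(d) + G(-11, u)) = 55*(0 + 4*(12 + 38/9 + 2*(-11))/(6 - 11)) = 55*(0 + 4*(12 + 38/9 - 22)/(-5)) = 55*(0 + 4*(-⅕)*(-52/9)) = 55*(0 + 208/45) = 55*(208/45) = 2288/9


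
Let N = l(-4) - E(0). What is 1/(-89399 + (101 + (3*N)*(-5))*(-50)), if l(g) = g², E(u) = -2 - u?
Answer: -1/80949 ≈ -1.2353e-5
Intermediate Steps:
N = 18 (N = (-4)² - (-2 - 1*0) = 16 - (-2 + 0) = 16 - 1*(-2) = 16 + 2 = 18)
1/(-89399 + (101 + (3*N)*(-5))*(-50)) = 1/(-89399 + (101 + (3*18)*(-5))*(-50)) = 1/(-89399 + (101 + 54*(-5))*(-50)) = 1/(-89399 + (101 - 270)*(-50)) = 1/(-89399 - 169*(-50)) = 1/(-89399 + 8450) = 1/(-80949) = -1/80949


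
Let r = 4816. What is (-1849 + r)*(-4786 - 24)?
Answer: -14271270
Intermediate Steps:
(-1849 + r)*(-4786 - 24) = (-1849 + 4816)*(-4786 - 24) = 2967*(-4810) = -14271270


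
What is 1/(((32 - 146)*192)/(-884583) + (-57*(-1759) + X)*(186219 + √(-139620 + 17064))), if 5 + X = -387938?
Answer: -22399516446926899/1199979531261217957116740416 + 120285880855*I*√30639/599989765630608978558370208 ≈ -1.8667e-11 + 3.5092e-14*I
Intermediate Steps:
X = -387943 (X = -5 - 387938 = -387943)
1/(((32 - 146)*192)/(-884583) + (-57*(-1759) + X)*(186219 + √(-139620 + 17064))) = 1/(((32 - 146)*192)/(-884583) + (-57*(-1759) - 387943)*(186219 + √(-139620 + 17064))) = 1/(-114*192*(-1/884583) + (100263 - 387943)*(186219 + √(-122556))) = 1/(-21888*(-1/884583) - 287680*(186219 + 2*I*√30639)) = 1/(128/5173 + (-53571481920 - 575360*I*√30639)) = 1/(-277125275972032/5173 - 575360*I*√30639)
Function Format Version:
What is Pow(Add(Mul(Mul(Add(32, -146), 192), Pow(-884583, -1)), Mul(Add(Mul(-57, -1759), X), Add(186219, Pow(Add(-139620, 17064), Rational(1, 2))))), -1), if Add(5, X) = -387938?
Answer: Add(Rational(-22399516446926899, 1199979531261217957116740416), Mul(Rational(120285880855, 599989765630608978558370208), I, Pow(30639, Rational(1, 2)))) ≈ Add(-1.8667e-11, Mul(3.5092e-14, I))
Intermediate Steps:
X = -387943 (X = Add(-5, -387938) = -387943)
Pow(Add(Mul(Mul(Add(32, -146), 192), Pow(-884583, -1)), Mul(Add(Mul(-57, -1759), X), Add(186219, Pow(Add(-139620, 17064), Rational(1, 2))))), -1) = Pow(Add(Mul(Mul(Add(32, -146), 192), Pow(-884583, -1)), Mul(Add(Mul(-57, -1759), -387943), Add(186219, Pow(Add(-139620, 17064), Rational(1, 2))))), -1) = Pow(Add(Mul(Mul(-114, 192), Rational(-1, 884583)), Mul(Add(100263, -387943), Add(186219, Pow(-122556, Rational(1, 2))))), -1) = Pow(Add(Mul(-21888, Rational(-1, 884583)), Mul(-287680, Add(186219, Mul(2, I, Pow(30639, Rational(1, 2)))))), -1) = Pow(Add(Rational(128, 5173), Add(-53571481920, Mul(-575360, I, Pow(30639, Rational(1, 2))))), -1) = Pow(Add(Rational(-277125275972032, 5173), Mul(-575360, I, Pow(30639, Rational(1, 2)))), -1)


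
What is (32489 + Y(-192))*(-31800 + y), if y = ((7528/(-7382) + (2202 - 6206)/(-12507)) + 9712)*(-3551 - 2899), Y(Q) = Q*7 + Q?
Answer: -2713585630876252600/1398889 ≈ -1.9398e+12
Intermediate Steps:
Y(Q) = 8*Q (Y(Q) = 7*Q + Q = 8*Q)
y = -87623451584000/1398889 (y = ((7528*(-1/7382) - 4004*(-1/12507)) + 9712)*(-6450) = ((-3764/3691 + 364/1137) + 9712)*(-6450) = (-2936144/4196667 + 9712)*(-6450) = (40755093760/4196667)*(-6450) = -87623451584000/1398889 ≈ -6.2638e+7)
(32489 + Y(-192))*(-31800 + y) = (32489 + 8*(-192))*(-31800 - 87623451584000/1398889) = (32489 - 1536)*(-87667936254200/1398889) = 30953*(-87667936254200/1398889) = -2713585630876252600/1398889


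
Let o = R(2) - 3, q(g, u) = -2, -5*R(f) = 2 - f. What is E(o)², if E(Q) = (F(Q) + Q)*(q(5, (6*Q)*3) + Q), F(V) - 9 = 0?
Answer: 900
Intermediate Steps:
R(f) = -⅖ + f/5 (R(f) = -(2 - f)/5 = -⅖ + f/5)
F(V) = 9 (F(V) = 9 + 0 = 9)
o = -3 (o = (-⅖ + (⅕)*2) - 3 = (-⅖ + ⅖) - 3 = 0 - 3 = -3)
E(Q) = (-2 + Q)*(9 + Q) (E(Q) = (9 + Q)*(-2 + Q) = (-2 + Q)*(9 + Q))
E(o)² = (-18 + (-3)² + 7*(-3))² = (-18 + 9 - 21)² = (-30)² = 900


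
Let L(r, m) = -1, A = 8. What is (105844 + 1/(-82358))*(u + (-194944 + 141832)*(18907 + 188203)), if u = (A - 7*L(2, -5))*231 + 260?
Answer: -95888298623877911845/82358 ≈ -1.1643e+15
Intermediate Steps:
u = 3725 (u = (8 - 7*(-1))*231 + 260 = (8 + 7)*231 + 260 = 15*231 + 260 = 3465 + 260 = 3725)
(105844 + 1/(-82358))*(u + (-194944 + 141832)*(18907 + 188203)) = (105844 + 1/(-82358))*(3725 + (-194944 + 141832)*(18907 + 188203)) = (105844 - 1/82358)*(3725 - 53112*207110) = 8717100151*(3725 - 11000026320)/82358 = (8717100151/82358)*(-11000022595) = -95888298623877911845/82358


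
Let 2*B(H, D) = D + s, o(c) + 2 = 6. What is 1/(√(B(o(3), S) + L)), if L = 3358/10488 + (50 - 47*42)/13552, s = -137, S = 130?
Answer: -11*I*√63988827/160373 ≈ -0.54867*I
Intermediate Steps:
o(c) = 4 (o(c) = -2 + 6 = 4)
B(H, D) = -137/2 + D/2 (B(H, D) = (D - 137)/2 = (-137 + D)/2 = -137/2 + D/2)
L = 17207/96558 (L = 3358*(1/10488) + (50 - 1974)*(1/13552) = 73/228 - 1924*1/13552 = 73/228 - 481/3388 = 17207/96558 ≈ 0.17820)
1/(√(B(o(3), S) + L)) = 1/(√((-137/2 + (½)*130) + 17207/96558)) = 1/(√((-137/2 + 65) + 17207/96558)) = 1/(√(-7/2 + 17207/96558)) = 1/(√(-160373/48279)) = 1/(I*√63988827/4389) = -11*I*√63988827/160373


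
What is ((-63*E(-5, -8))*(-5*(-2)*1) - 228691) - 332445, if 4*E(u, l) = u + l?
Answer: -1118177/2 ≈ -5.5909e+5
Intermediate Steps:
E(u, l) = l/4 + u/4 (E(u, l) = (u + l)/4 = (l + u)/4 = l/4 + u/4)
((-63*E(-5, -8))*(-5*(-2)*1) - 228691) - 332445 = ((-63*((¼)*(-8) + (¼)*(-5)))*(-5*(-2)*1) - 228691) - 332445 = ((-63*(-2 - 5/4))*(10*1) - 228691) - 332445 = (-63*(-13/4)*10 - 228691) - 332445 = ((819/4)*10 - 228691) - 332445 = (4095/2 - 228691) - 332445 = -453287/2 - 332445 = -1118177/2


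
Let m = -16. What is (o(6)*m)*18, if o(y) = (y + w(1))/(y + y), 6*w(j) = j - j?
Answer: -144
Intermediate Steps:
w(j) = 0 (w(j) = (j - j)/6 = (⅙)*0 = 0)
o(y) = ½ (o(y) = (y + 0)/(y + y) = y/((2*y)) = y*(1/(2*y)) = ½)
(o(6)*m)*18 = ((½)*(-16))*18 = -8*18 = -144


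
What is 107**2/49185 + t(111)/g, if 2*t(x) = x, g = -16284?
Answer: 122470499/533952360 ≈ 0.22937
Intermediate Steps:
t(x) = x/2
107**2/49185 + t(111)/g = 107**2/49185 + ((1/2)*111)/(-16284) = 11449*(1/49185) + (111/2)*(-1/16284) = 11449/49185 - 37/10856 = 122470499/533952360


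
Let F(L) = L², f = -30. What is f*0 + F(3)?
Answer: 9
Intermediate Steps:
f*0 + F(3) = -30*0 + 3² = 0 + 9 = 9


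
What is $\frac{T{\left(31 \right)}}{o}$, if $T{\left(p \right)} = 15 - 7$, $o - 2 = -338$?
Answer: $- \frac{1}{42} \approx -0.02381$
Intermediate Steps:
$o = -336$ ($o = 2 - 338 = -336$)
$T{\left(p \right)} = 8$
$\frac{T{\left(31 \right)}}{o} = \frac{8}{-336} = 8 \left(- \frac{1}{336}\right) = - \frac{1}{42}$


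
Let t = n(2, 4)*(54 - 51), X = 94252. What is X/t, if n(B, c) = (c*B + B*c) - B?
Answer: 47126/21 ≈ 2244.1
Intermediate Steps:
n(B, c) = -B + 2*B*c (n(B, c) = (B*c + B*c) - B = 2*B*c - B = -B + 2*B*c)
t = 42 (t = (2*(-1 + 2*4))*(54 - 51) = (2*(-1 + 8))*3 = (2*7)*3 = 14*3 = 42)
X/t = 94252/42 = 94252*(1/42) = 47126/21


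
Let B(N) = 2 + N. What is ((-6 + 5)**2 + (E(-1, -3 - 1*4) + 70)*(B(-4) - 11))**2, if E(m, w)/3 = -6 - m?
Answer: 509796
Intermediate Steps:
E(m, w) = -18 - 3*m (E(m, w) = 3*(-6 - m) = -18 - 3*m)
((-6 + 5)**2 + (E(-1, -3 - 1*4) + 70)*(B(-4) - 11))**2 = ((-6 + 5)**2 + ((-18 - 3*(-1)) + 70)*((2 - 4) - 11))**2 = ((-1)**2 + ((-18 + 3) + 70)*(-2 - 11))**2 = (1 + (-15 + 70)*(-13))**2 = (1 + 55*(-13))**2 = (1 - 715)**2 = (-714)**2 = 509796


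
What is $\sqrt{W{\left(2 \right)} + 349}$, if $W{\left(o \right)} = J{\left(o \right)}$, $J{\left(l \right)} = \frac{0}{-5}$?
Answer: $\sqrt{349} \approx 18.682$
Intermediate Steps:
$J{\left(l \right)} = 0$ ($J{\left(l \right)} = 0 \left(- \frac{1}{5}\right) = 0$)
$W{\left(o \right)} = 0$
$\sqrt{W{\left(2 \right)} + 349} = \sqrt{0 + 349} = \sqrt{349}$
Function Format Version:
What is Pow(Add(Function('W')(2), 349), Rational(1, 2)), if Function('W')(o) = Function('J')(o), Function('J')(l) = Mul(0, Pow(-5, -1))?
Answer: Pow(349, Rational(1, 2)) ≈ 18.682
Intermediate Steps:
Function('J')(l) = 0 (Function('J')(l) = Mul(0, Rational(-1, 5)) = 0)
Function('W')(o) = 0
Pow(Add(Function('W')(2), 349), Rational(1, 2)) = Pow(Add(0, 349), Rational(1, 2)) = Pow(349, Rational(1, 2))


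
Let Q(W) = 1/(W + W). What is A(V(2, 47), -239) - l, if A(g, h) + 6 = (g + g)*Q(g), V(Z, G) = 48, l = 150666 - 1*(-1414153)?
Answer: -1564824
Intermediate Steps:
l = 1564819 (l = 150666 + 1414153 = 1564819)
Q(W) = 1/(2*W)
A(g, h) = -5 (A(g, h) = -6 + (g + g)*(1/(2*g)) = -6 + (2*g)*(1/(2*g)) = -6 + 1 = -5)
A(V(2, 47), -239) - l = -5 - 1*1564819 = -5 - 1564819 = -1564824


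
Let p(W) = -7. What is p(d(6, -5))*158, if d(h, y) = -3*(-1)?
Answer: -1106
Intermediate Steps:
d(h, y) = 3
p(d(6, -5))*158 = -7*158 = -1106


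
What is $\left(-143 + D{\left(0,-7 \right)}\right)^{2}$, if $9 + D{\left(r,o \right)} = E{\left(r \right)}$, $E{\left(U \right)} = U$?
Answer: $23104$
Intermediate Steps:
$D{\left(r,o \right)} = -9 + r$
$\left(-143 + D{\left(0,-7 \right)}\right)^{2} = \left(-143 + \left(-9 + 0\right)\right)^{2} = \left(-143 - 9\right)^{2} = \left(-152\right)^{2} = 23104$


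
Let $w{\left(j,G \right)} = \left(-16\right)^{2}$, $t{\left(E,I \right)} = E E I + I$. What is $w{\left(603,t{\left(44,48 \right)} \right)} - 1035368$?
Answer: $-1035112$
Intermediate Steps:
$t{\left(E,I \right)} = I + I E^{2}$ ($t{\left(E,I \right)} = E^{2} I + I = I E^{2} + I = I + I E^{2}$)
$w{\left(j,G \right)} = 256$
$w{\left(603,t{\left(44,48 \right)} \right)} - 1035368 = 256 - 1035368 = -1035112$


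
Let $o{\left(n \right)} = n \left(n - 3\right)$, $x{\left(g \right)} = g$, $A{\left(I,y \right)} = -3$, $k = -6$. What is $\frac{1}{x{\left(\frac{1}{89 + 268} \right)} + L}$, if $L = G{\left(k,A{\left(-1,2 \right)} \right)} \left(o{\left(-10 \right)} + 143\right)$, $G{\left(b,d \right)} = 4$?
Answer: $\frac{357}{389845} \approx 0.00091575$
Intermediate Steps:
$o{\left(n \right)} = n \left(-3 + n\right)$
$L = 1092$ ($L = 4 \left(- 10 \left(-3 - 10\right) + 143\right) = 4 \left(\left(-10\right) \left(-13\right) + 143\right) = 4 \left(130 + 143\right) = 4 \cdot 273 = 1092$)
$\frac{1}{x{\left(\frac{1}{89 + 268} \right)} + L} = \frac{1}{\frac{1}{89 + 268} + 1092} = \frac{1}{\frac{1}{357} + 1092} = \frac{1}{\frac{389845}{357}} = \frac{357}{389845}$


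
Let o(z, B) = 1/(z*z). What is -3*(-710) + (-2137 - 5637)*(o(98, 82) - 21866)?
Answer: 816284360141/4802 ≈ 1.6999e+8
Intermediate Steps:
o(z, B) = z⁻² (o(z, B) = 1/(z²) = z⁻²)
-3*(-710) + (-2137 - 5637)*(o(98, 82) - 21866) = -3*(-710) + (-2137 - 5637)*(98⁻² - 21866) = 2130 - 7774*(1/9604 - 21866) = 2130 - 7774*(-210001063/9604) = 2130 + 816274131881/4802 = 816284360141/4802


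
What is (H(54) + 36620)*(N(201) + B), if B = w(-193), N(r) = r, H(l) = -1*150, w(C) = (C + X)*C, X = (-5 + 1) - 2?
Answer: 1408033760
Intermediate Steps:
X = -6 (X = -4 - 2 = -6)
w(C) = C*(-6 + C) (w(C) = (C - 6)*C = (-6 + C)*C = C*(-6 + C))
H(l) = -150
B = 38407 (B = -193*(-6 - 193) = -193*(-199) = 38407)
(H(54) + 36620)*(N(201) + B) = (-150 + 36620)*(201 + 38407) = 36470*38608 = 1408033760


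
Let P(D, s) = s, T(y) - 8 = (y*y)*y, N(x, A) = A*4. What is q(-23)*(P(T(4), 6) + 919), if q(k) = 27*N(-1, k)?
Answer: -2297700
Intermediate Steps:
N(x, A) = 4*A
T(y) = 8 + y³ (T(y) = 8 + (y*y)*y = 8 + y²*y = 8 + y³)
q(k) = 108*k (q(k) = 27*(4*k) = 108*k)
q(-23)*(P(T(4), 6) + 919) = (108*(-23))*(6 + 919) = -2484*925 = -2297700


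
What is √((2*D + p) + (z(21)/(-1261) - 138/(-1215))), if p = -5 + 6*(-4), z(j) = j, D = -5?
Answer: I*√125267702170/56745 ≈ 6.2372*I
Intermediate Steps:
p = -29 (p = -5 - 24 = -29)
√((2*D + p) + (z(21)/(-1261) - 138/(-1215))) = √((2*(-5) - 29) + (21/(-1261) - 138/(-1215))) = √((-10 - 29) + (21*(-1/1261) - 138*(-1/1215))) = √(-39 + (-21/1261 + 46/405)) = √(-39 + 49501/510705) = √(-19867994/510705) = I*√125267702170/56745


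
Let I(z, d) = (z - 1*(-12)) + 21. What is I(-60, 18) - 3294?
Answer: -3321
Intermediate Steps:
I(z, d) = 33 + z (I(z, d) = (z + 12) + 21 = (12 + z) + 21 = 33 + z)
I(-60, 18) - 3294 = (33 - 60) - 3294 = -27 - 3294 = -3321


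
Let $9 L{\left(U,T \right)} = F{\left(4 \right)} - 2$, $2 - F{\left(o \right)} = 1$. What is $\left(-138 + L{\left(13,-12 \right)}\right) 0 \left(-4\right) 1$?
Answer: $0$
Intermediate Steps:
$F{\left(o \right)} = 1$ ($F{\left(o \right)} = 2 - 1 = 1$)
$L{\left(U,T \right)} = - \frac{1}{9}$ ($L{\left(U,T \right)} = \frac{1 - 2}{9} = \frac{1}{9} \left(-1\right) = - \frac{1}{9}$)
$\left(-138 + L{\left(13,-12 \right)}\right) 0 \left(-4\right) 1 = \left(-138 - \frac{1}{9}\right) 0 \left(-4\right) 1 = - \frac{1243 \cdot 0 \cdot 1}{9} = \left(- \frac{1243}{9}\right) 0 = 0$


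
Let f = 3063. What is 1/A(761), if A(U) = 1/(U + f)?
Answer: 3824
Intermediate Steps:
A(U) = 1/(3063 + U) (A(U) = 1/(U + 3063) = 1/(3063 + U))
1/A(761) = 1/(1/(3063 + 761)) = 1/(1/3824) = 3824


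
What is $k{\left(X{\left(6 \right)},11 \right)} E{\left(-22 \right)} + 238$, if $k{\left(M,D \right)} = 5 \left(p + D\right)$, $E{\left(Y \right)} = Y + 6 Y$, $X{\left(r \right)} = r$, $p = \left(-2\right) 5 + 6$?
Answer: $-5152$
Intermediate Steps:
$p = -4$ ($p = -10 + 6 = -4$)
$E{\left(Y \right)} = 7 Y$
$k{\left(M,D \right)} = -20 + 5 D$ ($k{\left(M,D \right)} = 5 \left(-4 + D\right) = -20 + 5 D$)
$k{\left(X{\left(6 \right)},11 \right)} E{\left(-22 \right)} + 238 = \left(-20 + 5 \cdot 11\right) 7 \left(-22\right) + 238 = \left(-20 + 55\right) \left(-154\right) + 238 = 35 \left(-154\right) + 238 = -5390 + 238 = -5152$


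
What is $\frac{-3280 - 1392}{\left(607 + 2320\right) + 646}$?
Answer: $- \frac{4672}{3573} \approx -1.3076$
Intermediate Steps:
$\frac{-3280 - 1392}{\left(607 + 2320\right) + 646} = - \frac{4672}{2927 + 646} = - \frac{4672}{3573}$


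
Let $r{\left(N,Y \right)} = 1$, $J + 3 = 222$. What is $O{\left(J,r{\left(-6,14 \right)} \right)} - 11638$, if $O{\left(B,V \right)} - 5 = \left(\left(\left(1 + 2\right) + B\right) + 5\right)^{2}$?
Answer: $39896$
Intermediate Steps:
$J = 219$ ($J = -3 + 222 = 219$)
$O{\left(B,V \right)} = 5 + \left(8 + B\right)^{2}$ ($O{\left(B,V \right)} = 5 + \left(\left(\left(1 + 2\right) + B\right) + 5\right)^{2} = 5 + \left(\left(3 + B\right) + 5\right)^{2} = 5 + \left(8 + B\right)^{2}$)
$O{\left(J,r{\left(-6,14 \right)} \right)} - 11638 = \left(5 + \left(8 + 219\right)^{2}\right) - 11638 = \left(5 + 227^{2}\right) - 11638 = \left(5 + 51529\right) - 11638 = 51534 - 11638 = 39896$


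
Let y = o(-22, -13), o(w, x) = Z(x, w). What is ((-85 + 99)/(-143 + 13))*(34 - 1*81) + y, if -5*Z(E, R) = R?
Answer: 123/13 ≈ 9.4615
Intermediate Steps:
Z(E, R) = -R/5
o(w, x) = -w/5
y = 22/5 (y = -⅕*(-22) = 22/5 ≈ 4.4000)
((-85 + 99)/(-143 + 13))*(34 - 1*81) + y = ((-85 + 99)/(-143 + 13))*(34 - 1*81) + 22/5 = (14/(-130))*(34 - 81) + 22/5 = (14*(-1/130))*(-47) + 22/5 = -7/65*(-47) + 22/5 = 329/65 + 22/5 = 123/13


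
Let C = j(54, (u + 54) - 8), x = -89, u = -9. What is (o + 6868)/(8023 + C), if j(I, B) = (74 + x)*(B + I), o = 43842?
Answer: 25355/3329 ≈ 7.6164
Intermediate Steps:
j(I, B) = -15*B - 15*I (j(I, B) = (74 - 89)*(B + I) = -15*(B + I) = -15*B - 15*I)
C = -1365 (C = -15*((-9 + 54) - 8) - 15*54 = -15*(45 - 8) - 810 = -15*37 - 810 = -555 - 810 = -1365)
(o + 6868)/(8023 + C) = (43842 + 6868)/(8023 - 1365) = 50710/6658 = 50710*(1/6658) = 25355/3329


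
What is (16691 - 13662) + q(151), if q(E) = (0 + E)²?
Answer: 25830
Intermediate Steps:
q(E) = E²
(16691 - 13662) + q(151) = (16691 - 13662) + 151² = 3029 + 22801 = 25830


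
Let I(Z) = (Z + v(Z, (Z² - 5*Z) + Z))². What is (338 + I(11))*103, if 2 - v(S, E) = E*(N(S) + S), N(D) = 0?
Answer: 71677082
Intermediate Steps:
v(S, E) = 2 - E*S (v(S, E) = 2 - E*(0 + S) = 2 - E*S)
I(Z) = (2 + Z - Z*(Z² - 4*Z))² (I(Z) = (Z + (2 - ((Z² - 5*Z) + Z)*Z))² = (Z + (2 - (Z² - 4*Z)*Z))² = (Z + (2 - Z*(Z² - 4*Z)))² = (2 + Z - Z*(Z² - 4*Z))²)
(338 + I(11))*103 = (338 + (-2 - 1*11 + 11²*(-4 + 11))²)*103 = (338 + (-2 - 11 + 121*7)²)*103 = (338 + (-2 - 11 + 847)²)*103 = (338 + 834²)*103 = (338 + 695556)*103 = 695894*103 = 71677082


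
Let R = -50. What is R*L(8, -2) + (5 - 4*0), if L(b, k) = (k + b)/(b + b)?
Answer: -55/4 ≈ -13.750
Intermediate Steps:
L(b, k) = (b + k)/(2*b) (L(b, k) = (b + k)/((2*b)) = (b + k)*(1/(2*b)) = (b + k)/(2*b))
R*L(8, -2) + (5 - 4*0) = -25*(8 - 2)/8 + (5 - 4*0) = -25*6/8 + (5 + 0) = -50*3/8 + 5 = -75/4 + 5 = -55/4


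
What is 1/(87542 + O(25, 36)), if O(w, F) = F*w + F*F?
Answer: 1/89738 ≈ 1.1144e-5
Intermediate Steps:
O(w, F) = F² + F*w (O(w, F) = F*w + F² = F² + F*w)
1/(87542 + O(25, 36)) = 1/(87542 + 36*(36 + 25)) = 1/(87542 + 36*61) = 1/(87542 + 2196) = 1/89738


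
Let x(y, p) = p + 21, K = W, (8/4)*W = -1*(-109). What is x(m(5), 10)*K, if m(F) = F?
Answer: 3379/2 ≈ 1689.5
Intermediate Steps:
W = 109/2 (W = (-1*(-109))/2 = (½)*109 = 109/2 ≈ 54.500)
K = 109/2 ≈ 54.500
x(y, p) = 21 + p
x(m(5), 10)*K = (21 + 10)*(109/2) = 31*(109/2) = 3379/2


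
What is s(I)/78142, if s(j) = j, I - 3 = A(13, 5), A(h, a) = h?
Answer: 8/39071 ≈ 0.00020476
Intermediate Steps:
I = 16 (I = 3 + 13 = 16)
s(I)/78142 = 16/78142 = 16*(1/78142) = 8/39071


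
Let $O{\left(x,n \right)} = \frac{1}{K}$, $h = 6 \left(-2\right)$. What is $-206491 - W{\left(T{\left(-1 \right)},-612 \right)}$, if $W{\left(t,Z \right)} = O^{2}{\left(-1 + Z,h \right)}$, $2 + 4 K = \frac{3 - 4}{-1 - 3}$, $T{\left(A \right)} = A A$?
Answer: $- \frac{10118315}{49} \approx -2.065 \cdot 10^{5}$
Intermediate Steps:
$h = -12$
$T{\left(A \right)} = A^{2}$
$K = - \frac{7}{16}$ ($K = - \frac{1}{2} + \frac{\left(3 - 4\right) \frac{1}{-1 - 3}}{4} = - \frac{1}{2} + \frac{\left(-1\right) \frac{1}{-4}}{4} = - \frac{1}{2} + \frac{\left(-1\right) \left(- \frac{1}{4}\right)}{4} = - \frac{1}{2} + \frac{1}{4} \cdot \frac{1}{4} = - \frac{1}{2} + \frac{1}{16} = - \frac{7}{16} \approx -0.4375$)
$O{\left(x,n \right)} = - \frac{16}{7}$ ($O{\left(x,n \right)} = \frac{1}{- \frac{7}{16}} = - \frac{16}{7}$)
$W{\left(t,Z \right)} = \frac{256}{49}$ ($W{\left(t,Z \right)} = \left(- \frac{16}{7}\right)^{2} = \frac{256}{49}$)
$-206491 - W{\left(T{\left(-1 \right)},-612 \right)} = -206491 - \frac{256}{49} = - \frac{10118315}{49}$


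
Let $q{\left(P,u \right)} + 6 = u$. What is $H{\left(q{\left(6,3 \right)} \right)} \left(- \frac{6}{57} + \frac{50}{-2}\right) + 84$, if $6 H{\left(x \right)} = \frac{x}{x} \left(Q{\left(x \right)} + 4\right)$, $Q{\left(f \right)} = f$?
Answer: $\frac{3033}{38} \approx 79.816$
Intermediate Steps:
$q{\left(P,u \right)} = -6 + u$
$H{\left(x \right)} = \frac{2}{3} + \frac{x}{6}$ ($H{\left(x \right)} = \frac{\frac{x}{x} \left(x + 4\right)}{6} = \frac{1 \left(4 + x\right)}{6} = \frac{4 + x}{6} = \frac{2}{3} + \frac{x}{6}$)
$H{\left(q{\left(6,3 \right)} \right)} \left(- \frac{6}{57} + \frac{50}{-2}\right) + 84 = \left(\frac{2}{3} + \frac{-6 + 3}{6}\right) \left(- \frac{6}{57} + \frac{50}{-2}\right) + 84 = \left(\frac{2}{3} + \frac{1}{6} \left(-3\right)\right) \left(\left(-6\right) \frac{1}{57} + 50 \left(- \frac{1}{2}\right)\right) + 84 = \left(\frac{2}{3} - \frac{1}{2}\right) \left(- \frac{2}{19} - 25\right) + 84 = \frac{1}{6} \left(- \frac{477}{19}\right) + 84 = - \frac{159}{38} + 84 = \frac{3033}{38}$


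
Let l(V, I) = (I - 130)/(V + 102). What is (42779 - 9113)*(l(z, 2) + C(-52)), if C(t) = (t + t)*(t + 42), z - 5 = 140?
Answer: 8643812832/247 ≈ 3.4995e+7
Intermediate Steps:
z = 145 (z = 5 + 140 = 145)
C(t) = 2*t*(42 + t) (C(t) = (2*t)*(42 + t) = 2*t*(42 + t))
l(V, I) = (-130 + I)/(102 + V)
(42779 - 9113)*(l(z, 2) + C(-52)) = (42779 - 9113)*((-130 + 2)/(102 + 145) + 2*(-52)*(42 - 52)) = 33666*(-128/247 + 2*(-52)*(-10)) = 33666*((1/247)*(-128) + 1040) = 33666*(-128/247 + 1040) = 33666*(256752/247) = 8643812832/247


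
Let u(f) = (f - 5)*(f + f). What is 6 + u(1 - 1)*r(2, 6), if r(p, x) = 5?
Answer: 6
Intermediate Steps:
u(f) = 2*f*(-5 + f) (u(f) = (-5 + f)*(2*f) = 2*f*(-5 + f))
6 + u(1 - 1)*r(2, 6) = 6 + (2*(1 - 1)*(-5 + (1 - 1)))*5 = 6 + (2*0*(-5 + 0))*5 = 6 + (2*0*(-5))*5 = 6 + 0*5 = 6 + 0 = 6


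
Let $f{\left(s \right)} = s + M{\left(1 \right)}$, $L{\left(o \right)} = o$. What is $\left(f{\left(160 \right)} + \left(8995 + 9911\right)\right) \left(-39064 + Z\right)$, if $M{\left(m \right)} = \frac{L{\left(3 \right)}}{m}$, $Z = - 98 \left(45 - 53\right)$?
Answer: $-729961320$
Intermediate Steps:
$Z = 784$ ($Z = \left(-98\right) \left(-8\right) = 784$)
$M{\left(m \right)} = \frac{3}{m}$
$f{\left(s \right)} = 3 + s$ ($f{\left(s \right)} = s + \frac{3}{1} = s + 3 \cdot 1 = s + 3 = 3 + s$)
$\left(f{\left(160 \right)} + \left(8995 + 9911\right)\right) \left(-39064 + Z\right) = \left(\left(3 + 160\right) + \left(8995 + 9911\right)\right) \left(-39064 + 784\right) = \left(163 + 18906\right) \left(-38280\right) = 19069 \left(-38280\right) = -729961320$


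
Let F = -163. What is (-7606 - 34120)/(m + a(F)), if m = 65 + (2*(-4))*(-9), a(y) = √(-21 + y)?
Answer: -5716462/18953 + 83452*I*√46/18953 ≈ -301.61 + 29.863*I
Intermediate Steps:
m = 137 (m = 65 - 8*(-9) = 65 + 72 = 137)
(-7606 - 34120)/(m + a(F)) = (-7606 - 34120)/(137 + √(-21 - 163)) = -41726/(137 + √(-184)) = -41726/(137 + 2*I*√46)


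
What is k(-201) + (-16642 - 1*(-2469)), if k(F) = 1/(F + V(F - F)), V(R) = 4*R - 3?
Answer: -2891293/204 ≈ -14173.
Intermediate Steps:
V(R) = -3 + 4*R
k(F) = 1/(-3 + F) (k(F) = 1/(F + (-3 + 4*(F - F))) = 1/(F + (-3 + 4*0)) = 1/(F + (-3 + 0)) = 1/(F - 3) = 1/(-3 + F))
k(-201) + (-16642 - 1*(-2469)) = 1/(-3 - 201) + (-16642 - 1*(-2469)) = 1/(-204) + (-16642 + 2469) = -1/204 - 14173 = -2891293/204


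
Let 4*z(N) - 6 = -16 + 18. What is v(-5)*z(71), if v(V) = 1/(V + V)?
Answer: -1/5 ≈ -0.20000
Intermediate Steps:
v(V) = 1/(2*V)
z(N) = 2 (z(N) = 3/2 + (-16 + 18)/4 = 3/2 + (1/4)*2 = 3/2 + 1/2 = 2)
v(-5)*z(71) = ((1/2)/(-5))*2 = ((1/2)*(-1/5))*2 = -1/10*2 = -1/5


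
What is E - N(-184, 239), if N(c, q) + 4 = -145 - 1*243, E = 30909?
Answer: 31301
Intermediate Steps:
N(c, q) = -392 (N(c, q) = -4 + (-145 - 1*243) = -4 + (-145 - 243) = -4 - 388 = -392)
E - N(-184, 239) = 30909 - 1*(-392) = 30909 + 392 = 31301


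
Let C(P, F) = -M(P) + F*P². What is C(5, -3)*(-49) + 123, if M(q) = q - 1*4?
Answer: 3847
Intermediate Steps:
M(q) = -4 + q (M(q) = q - 4 = -4 + q)
C(P, F) = 4 - P + F*P² (C(P, F) = -(-4 + P) + F*P² = (4 - P) + F*P² = 4 - P + F*P²)
C(5, -3)*(-49) + 123 = (4 - 1*5 - 3*5²)*(-49) + 123 = (4 - 5 - 3*25)*(-49) + 123 = (4 - 5 - 75)*(-49) + 123 = -76*(-49) + 123 = 3724 + 123 = 3847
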